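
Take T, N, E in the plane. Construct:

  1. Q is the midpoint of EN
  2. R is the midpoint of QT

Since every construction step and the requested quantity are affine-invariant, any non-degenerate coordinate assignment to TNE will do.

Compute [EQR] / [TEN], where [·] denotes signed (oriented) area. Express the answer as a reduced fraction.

[EQR]:[TEN] = 1/4

Work in coordinates with T = (0, 0), N = (1, 0), E = (0, 1).
1. Q is the midpoint of EN ⇒ Q = (1/2, 1/2)
2. R is the midpoint of QT ⇒ R = (1/4, 1/4)
2·[EQR] = -1/4, 2·[TEN] = -1
[EQR]:[TEN] = -1/4:-1 = 1/4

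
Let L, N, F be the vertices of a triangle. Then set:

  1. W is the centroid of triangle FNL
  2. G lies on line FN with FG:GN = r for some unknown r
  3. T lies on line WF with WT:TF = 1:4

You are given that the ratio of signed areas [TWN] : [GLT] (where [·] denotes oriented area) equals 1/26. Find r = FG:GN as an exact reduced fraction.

r = -2/3

Assign L = (0, 0), N = (1, 0), F = (0, 1) — the answer is frame-independent, so this choice is without loss of generality.
1. W is the centroid of triangle FNL ⇒ W = (1/3, 1/3)
2. With FG:GN = r, write λ = r/(r+1) so G = F + λ·(N−F); G is affine-linear in λ
3. T lies on line WF with WT:TF = 1:4 ⇒ T = (4/15, 7/15)
Every point depending on G is an affine combination of G and λ-independent points, so each such coordinate is linear in λ; the λ² term in each signed area is a multiple of (N−F)×(N−F) = 0, so 2·[TWN] and 2·[GLT] are each linear in λ. Evaluating at λ=0 and λ=1:
  2·[TWN] = 1/15,   2·[GLT] = -11/15·λ + 4/15
So [TWN]:[GLT] = (1/15) / (-11/15·λ + 4/15). Setting this equal to 1/26:
  1/15 = 1/26·(-11/15·λ + 4/15)  ⇒  λ = -2
Then r = λ/(1−λ) = (-2)/(3) = -2/3. Check: with r = -2/3, G = (-2, 3) and [TWN]:[GLT] = 1/26 as required.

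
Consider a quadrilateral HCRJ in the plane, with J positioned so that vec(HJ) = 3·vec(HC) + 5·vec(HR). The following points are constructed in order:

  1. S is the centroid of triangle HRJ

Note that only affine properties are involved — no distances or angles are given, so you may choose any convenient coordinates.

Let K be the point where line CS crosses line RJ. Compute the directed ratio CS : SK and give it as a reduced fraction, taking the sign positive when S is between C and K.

Assign H = (0, 0), C = (1, 0), R = (0, 1), J = (3, 5) — the answer is frame-independent, so this choice is without loss of generality.
1. S is the centroid of triangle HRJ ⇒ S = (1, 2)
line CS meets RJ at K = (1, 7/3)
S = C + t·(K−C) with t = 6/7, so CS:SK = 6/7:1/7

CS:SK = 6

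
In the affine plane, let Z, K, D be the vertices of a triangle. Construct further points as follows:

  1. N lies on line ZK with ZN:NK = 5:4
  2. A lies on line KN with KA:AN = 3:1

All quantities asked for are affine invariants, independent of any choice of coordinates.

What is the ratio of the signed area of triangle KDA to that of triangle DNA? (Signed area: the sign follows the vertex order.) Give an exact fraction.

[KDA]:[DNA] = 3

Choose coordinates Z = (0, 0), K = (1, 0), D = (0, 1).
1. N lies on line ZK with ZN:NK = 5:4 ⇒ N = (5/9, 0)
2. A lies on line KN with KA:AN = 3:1 ⇒ A = (2/3, 0)
2·[KDA] = 1/3, 2·[DNA] = 1/9
[KDA]:[DNA] = 1/3:1/9 = 3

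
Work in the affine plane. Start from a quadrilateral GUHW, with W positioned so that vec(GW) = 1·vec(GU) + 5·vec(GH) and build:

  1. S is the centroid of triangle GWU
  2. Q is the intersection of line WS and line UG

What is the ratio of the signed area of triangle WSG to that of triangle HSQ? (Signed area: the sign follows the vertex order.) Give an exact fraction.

Work in coordinates with G = (0, 0), U = (1, 0), H = (0, 1), W = (1, 5).
1. S is the centroid of triangle GWU ⇒ S = (2/3, 5/3)
2. Q is the intersection of line WS and line UG ⇒ Q = (1/2, 0)
2·[WSG] = -5/3, 2·[HSQ] = -1
[WSG]:[HSQ] = -5/3:-1 = 5/3

[WSG]:[HSQ] = 5/3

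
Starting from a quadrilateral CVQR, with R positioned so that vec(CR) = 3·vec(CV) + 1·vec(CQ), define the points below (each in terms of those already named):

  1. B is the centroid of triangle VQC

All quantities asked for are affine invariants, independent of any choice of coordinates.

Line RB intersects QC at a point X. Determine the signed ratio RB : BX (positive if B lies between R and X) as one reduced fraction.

Choose coordinates C = (0, 0), V = (1, 0), Q = (0, 1), R = (3, 1).
1. B is the centroid of triangle VQC ⇒ B = (1/3, 1/3)
line RB meets QC at X = (0, 1/4)
B = R + t·(X−R) with t = 8/9, so RB:BX = 8/9:1/9

RB:BX = 8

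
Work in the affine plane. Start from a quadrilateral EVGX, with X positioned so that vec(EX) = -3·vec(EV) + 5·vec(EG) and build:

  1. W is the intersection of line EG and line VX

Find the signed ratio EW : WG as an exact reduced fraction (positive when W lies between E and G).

EW:WG = -5

Work in coordinates with E = (0, 0), V = (1, 0), G = (0, 1), X = (-3, 5).
1. W is the intersection of line EG and line VX ⇒ W = (0, 5/4)
W = E + t·(G−E) with t = 5/4, so EW:WG = t:(1−t) = 5/4:-1/4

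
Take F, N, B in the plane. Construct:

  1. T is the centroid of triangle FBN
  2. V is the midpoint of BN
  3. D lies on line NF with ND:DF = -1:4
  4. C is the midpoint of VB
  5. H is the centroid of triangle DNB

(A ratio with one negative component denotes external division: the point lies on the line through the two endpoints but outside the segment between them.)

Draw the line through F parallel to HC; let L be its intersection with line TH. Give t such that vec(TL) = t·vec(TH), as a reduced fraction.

Set F = (0, 0), N = (1, 0), B = (0, 1); any affine frame gives the same invariant.
1. T is the centroid of triangle FBN ⇒ T = (1/3, 1/3)
2. V is the midpoint of BN ⇒ V = (1/2, 1/2)
3. D lies on line NF with ND:DF = -1:4 ⇒ D = (4/3, 0)
4. C is the midpoint of VB ⇒ C = (1/4, 3/4)
5. H is the centroid of triangle DNB ⇒ H = (7/9, 1/3)
through F parallel to HC: direction (-19/36, 5/12); meets TH at L = (-19/45, 1/3)
L = T + t·(H−T) with t = -17/10

t = -17/10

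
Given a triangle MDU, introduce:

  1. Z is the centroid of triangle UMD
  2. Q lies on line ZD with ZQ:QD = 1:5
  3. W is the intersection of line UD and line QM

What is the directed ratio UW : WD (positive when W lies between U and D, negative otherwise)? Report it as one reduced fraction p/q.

UW:WD = 8/5

Work in coordinates with M = (0, 0), D = (1, 0), U = (0, 1).
1. Z is the centroid of triangle UMD ⇒ Z = (1/3, 1/3)
2. Q lies on line ZD with ZQ:QD = 1:5 ⇒ Q = (4/9, 5/18)
3. W is the intersection of line UD and line QM ⇒ W = (8/13, 5/13)
W = U + t·(D−U) with t = 8/13, so UW:WD = t:(1−t) = 8/13:5/13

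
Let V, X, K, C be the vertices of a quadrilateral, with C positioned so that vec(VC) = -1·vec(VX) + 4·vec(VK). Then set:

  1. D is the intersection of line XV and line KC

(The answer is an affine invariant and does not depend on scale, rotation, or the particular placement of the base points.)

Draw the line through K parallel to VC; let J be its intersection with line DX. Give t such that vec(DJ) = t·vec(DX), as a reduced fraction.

Work in coordinates with V = (0, 0), X = (1, 0), K = (0, 1), C = (-1, 4).
1. D is the intersection of line XV and line KC ⇒ D = (1/3, 0)
through K parallel to VC: direction (-1, 4); meets DX at J = (1/4, 0)
J = D + t·(X−D) with t = -1/8

t = -1/8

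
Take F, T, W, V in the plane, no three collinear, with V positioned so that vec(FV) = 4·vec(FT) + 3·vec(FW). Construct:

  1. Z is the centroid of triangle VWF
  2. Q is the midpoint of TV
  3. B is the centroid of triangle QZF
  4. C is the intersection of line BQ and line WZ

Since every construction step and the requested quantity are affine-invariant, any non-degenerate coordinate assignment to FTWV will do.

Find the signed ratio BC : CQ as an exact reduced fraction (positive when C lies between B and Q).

BC:CQ = -3

Work in coordinates with F = (0, 0), T = (1, 0), W = (0, 1), V = (4, 3).
1. Z is the centroid of triangle VWF ⇒ Z = (4/3, 4/3)
2. Q is the midpoint of TV ⇒ Q = (5/2, 3/2)
3. B is the centroid of triangle QZF ⇒ B = (23/18, 17/18)
4. C is the intersection of line BQ and line WZ ⇒ C = (28/9, 16/9)
C = B + t·(Q−B) with t = 3/2, so BC:CQ = t:(1−t) = 3/2:-1/2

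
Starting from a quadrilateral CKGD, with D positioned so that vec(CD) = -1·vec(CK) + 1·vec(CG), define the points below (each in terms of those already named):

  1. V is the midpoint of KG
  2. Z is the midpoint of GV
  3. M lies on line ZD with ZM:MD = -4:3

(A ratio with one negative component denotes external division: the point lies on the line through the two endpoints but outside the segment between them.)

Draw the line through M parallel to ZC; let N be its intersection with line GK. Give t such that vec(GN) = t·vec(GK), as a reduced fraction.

t = -15/4

Assign C = (0, 0), K = (1, 0), G = (0, 1), D = (-1, 1) — the answer is frame-independent, so this choice is without loss of generality.
1. V is the midpoint of KG ⇒ V = (1/2, 1/2)
2. Z is the midpoint of GV ⇒ Z = (1/4, 3/4)
3. M lies on line ZD with ZM:MD = -4:3 ⇒ M = (-19/4, 7/4)
through M parallel to ZC: direction (-1/4, -3/4); meets GK at N = (-15/4, 19/4)
N = G + t·(K−G) with t = -15/4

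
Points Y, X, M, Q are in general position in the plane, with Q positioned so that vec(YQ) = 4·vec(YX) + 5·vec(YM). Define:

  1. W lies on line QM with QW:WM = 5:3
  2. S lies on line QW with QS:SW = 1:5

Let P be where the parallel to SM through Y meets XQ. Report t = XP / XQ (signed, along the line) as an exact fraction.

Assign Y = (0, 0), X = (1, 0), M = (0, 1), Q = (4, 5) — the answer is frame-independent, so this choice is without loss of generality.
1. W lies on line QM with QW:WM = 5:3 ⇒ W = (3/2, 5/2)
2. S lies on line QW with QS:SW = 1:5 ⇒ S = (43/12, 55/12)
through Y parallel to SM: direction (-43/12, -43/12); meets XQ at P = (5/2, 5/2)
P = X + t·(Q−X) with t = 1/2

t = 1/2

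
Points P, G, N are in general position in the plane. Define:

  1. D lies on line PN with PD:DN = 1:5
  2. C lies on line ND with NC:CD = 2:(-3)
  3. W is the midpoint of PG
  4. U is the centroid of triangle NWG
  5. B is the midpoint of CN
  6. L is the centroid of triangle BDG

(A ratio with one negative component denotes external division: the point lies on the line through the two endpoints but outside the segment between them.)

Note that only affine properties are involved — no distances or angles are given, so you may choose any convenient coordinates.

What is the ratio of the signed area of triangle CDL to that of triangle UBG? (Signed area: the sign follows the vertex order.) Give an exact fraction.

[CDL]:[UBG] = -10/7

Choose coordinates P = (0, 0), G = (1, 0), N = (0, 1).
1. D lies on line PN with PD:DN = 1:5 ⇒ D = (0, 1/6)
2. C lies on line ND with NC:CD = 2:(-3) ⇒ C = (0, 8/3)
3. W is the midpoint of PG ⇒ W = (1/2, 0)
4. U is the centroid of triangle NWG ⇒ U = (1/2, 1/3)
5. B is the midpoint of CN ⇒ B = (0, 11/6)
6. L is the centroid of triangle BDG ⇒ L = (1/3, 2/3)
2·[CDL] = 5/6, 2·[UBG] = -7/12
[CDL]:[UBG] = 5/6:-7/12 = -10/7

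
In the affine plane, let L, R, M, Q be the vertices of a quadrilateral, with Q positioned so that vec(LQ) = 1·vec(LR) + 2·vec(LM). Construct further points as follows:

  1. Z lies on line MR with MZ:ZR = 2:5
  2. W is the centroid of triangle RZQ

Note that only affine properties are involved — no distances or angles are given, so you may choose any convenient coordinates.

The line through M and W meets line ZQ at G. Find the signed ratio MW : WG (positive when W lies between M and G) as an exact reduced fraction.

MW:WG = -11/5

Set L = (0, 0), R = (1, 0), M = (0, 1), Q = (1, 2); any affine frame gives the same invariant.
1. Z lies on line MR with MZ:ZR = 2:5 ⇒ Z = (2/7, 5/7)
2. W is the centroid of triangle RZQ ⇒ W = (16/21, 19/21)
line MW meets ZQ at G = (32/77, 73/77)
W = M + t·(G−M) with t = 11/6, so MW:WG = 11/6:-5/6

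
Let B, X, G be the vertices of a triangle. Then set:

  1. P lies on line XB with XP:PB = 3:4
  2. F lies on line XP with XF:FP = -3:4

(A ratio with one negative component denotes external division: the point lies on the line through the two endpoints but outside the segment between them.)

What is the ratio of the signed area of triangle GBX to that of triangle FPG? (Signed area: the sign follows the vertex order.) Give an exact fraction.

Choose coordinates B = (0, 0), X = (1, 0), G = (0, 1).
1. P lies on line XB with XP:PB = 3:4 ⇒ P = (4/7, 0)
2. F lies on line XP with XF:FP = -3:4 ⇒ F = (16/7, 0)
2·[GBX] = 1, 2·[FPG] = -12/7
[GBX]:[FPG] = 1:-12/7 = -7/12

[GBX]:[FPG] = -7/12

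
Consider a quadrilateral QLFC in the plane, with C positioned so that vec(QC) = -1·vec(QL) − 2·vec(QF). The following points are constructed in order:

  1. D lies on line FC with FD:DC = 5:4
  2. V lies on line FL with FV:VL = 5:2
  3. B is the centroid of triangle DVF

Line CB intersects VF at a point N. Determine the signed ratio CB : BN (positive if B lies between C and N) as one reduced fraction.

Assign Q = (0, 0), L = (1, 0), F = (0, 1), C = (-1, -2) — the answer is frame-independent, so this choice is without loss of generality.
1. D lies on line FC with FD:DC = 5:4 ⇒ D = (-5/9, -2/3)
2. V lies on line FL with FV:VL = 5:2 ⇒ V = (5/7, 2/7)
3. B is the centroid of triangle DVF ⇒ B = (10/189, 13/63)
line CB meets VF at N = (45/154, 109/154)
B = C + t·(N−C) with t = 22/27, so CB:BN = 22/27:5/27

CB:BN = 22/5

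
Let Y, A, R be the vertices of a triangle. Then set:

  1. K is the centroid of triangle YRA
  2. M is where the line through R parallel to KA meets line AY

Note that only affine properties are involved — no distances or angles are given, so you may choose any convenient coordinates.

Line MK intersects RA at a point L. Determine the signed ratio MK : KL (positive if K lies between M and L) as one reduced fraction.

Assign Y = (0, 0), A = (1, 0), R = (0, 1) — the answer is frame-independent, so this choice is without loss of generality.
1. K is the centroid of triangle YRA ⇒ K = (1/3, 1/3)
2. M is where the line through R parallel to KA meets line AY ⇒ M = (2, 0)
line MK meets RA at L = (3/4, 1/4)
K = M + t·(L−M) with t = 4/3, so MK:KL = 4/3:-1/3

MK:KL = -4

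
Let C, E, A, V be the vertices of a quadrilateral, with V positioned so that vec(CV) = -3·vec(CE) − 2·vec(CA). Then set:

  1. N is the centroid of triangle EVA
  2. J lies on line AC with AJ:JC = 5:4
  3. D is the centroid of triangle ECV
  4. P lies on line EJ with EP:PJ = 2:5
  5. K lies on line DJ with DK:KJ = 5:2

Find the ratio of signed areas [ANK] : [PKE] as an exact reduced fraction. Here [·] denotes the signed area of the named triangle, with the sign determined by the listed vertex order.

[ANK]:[PKE] = 217/76

Work in coordinates with C = (0, 0), E = (1, 0), A = (0, 1), V = (-3, -2).
1. N is the centroid of triangle EVA ⇒ N = (-2/3, -1/3)
2. J lies on line AC with AJ:JC = 5:4 ⇒ J = (0, 4/9)
3. D is the centroid of triangle ECV ⇒ D = (-2/3, -2/3)
4. P lies on line EJ with EP:PJ = 2:5 ⇒ P = (5/7, 8/63)
5. K lies on line DJ with DK:KJ = 5:2 ⇒ K = (-4/21, 8/63)
2·[ANK] = 62/189, 2·[PKE] = 152/1323
[ANK]:[PKE] = 62/189:152/1323 = 217/76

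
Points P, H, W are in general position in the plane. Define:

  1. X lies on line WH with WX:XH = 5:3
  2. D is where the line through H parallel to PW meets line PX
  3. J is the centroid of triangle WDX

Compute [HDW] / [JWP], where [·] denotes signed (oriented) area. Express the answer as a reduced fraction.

Set P = (0, 0), H = (1, 0), W = (0, 1); any affine frame gives the same invariant.
1. X lies on line WH with WX:XH = 5:3 ⇒ X = (5/8, 3/8)
2. D is where the line through H parallel to PW meets line PX ⇒ D = (1, 3/5)
3. J is the centroid of triangle WDX ⇒ J = (13/24, 79/120)
2·[HDW] = 3/5, 2·[JWP] = 13/24
[HDW]:[JWP] = 3/5:13/24 = 72/65

[HDW]:[JWP] = 72/65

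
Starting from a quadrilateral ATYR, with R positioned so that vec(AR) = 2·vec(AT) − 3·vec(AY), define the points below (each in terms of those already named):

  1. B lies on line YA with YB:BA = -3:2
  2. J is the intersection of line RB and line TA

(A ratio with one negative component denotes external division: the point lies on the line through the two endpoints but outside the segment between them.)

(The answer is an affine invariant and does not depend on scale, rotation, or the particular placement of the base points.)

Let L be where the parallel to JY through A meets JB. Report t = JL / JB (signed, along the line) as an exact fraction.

Set A = (0, 0), T = (1, 0), Y = (0, 1), R = (2, -3); any affine frame gives the same invariant.
1. B lies on line YA with YB:BA = -3:2 ⇒ B = (0, -2)
2. J is the intersection of line RB and line TA ⇒ J = (-4, 0)
through A parallel to JY: direction (4, 1); meets JB at L = (-8/3, -2/3)
L = J + t·(B−J) with t = 1/3

t = 1/3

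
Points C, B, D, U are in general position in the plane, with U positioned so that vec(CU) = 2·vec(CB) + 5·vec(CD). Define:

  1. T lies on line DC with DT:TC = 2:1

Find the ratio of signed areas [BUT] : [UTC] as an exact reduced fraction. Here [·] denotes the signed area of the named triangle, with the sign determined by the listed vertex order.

Choose coordinates C = (0, 0), B = (1, 0), D = (0, 1), U = (2, 5).
1. T lies on line DC with DT:TC = 2:1 ⇒ T = (0, 1/3)
2·[BUT] = 16/3, 2·[UTC] = 2/3
[BUT]:[UTC] = 16/3:2/3 = 8

[BUT]:[UTC] = 8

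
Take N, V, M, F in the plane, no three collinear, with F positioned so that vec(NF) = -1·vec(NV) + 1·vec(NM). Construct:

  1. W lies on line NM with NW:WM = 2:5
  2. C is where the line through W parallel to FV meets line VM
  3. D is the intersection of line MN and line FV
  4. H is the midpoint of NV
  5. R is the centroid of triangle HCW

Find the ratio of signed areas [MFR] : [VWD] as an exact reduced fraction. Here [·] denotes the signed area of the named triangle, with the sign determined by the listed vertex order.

[MFR]:[VWD] = -44/9

Assign N = (0, 0), V = (1, 0), M = (0, 1), F = (-1, 1) — the answer is frame-independent, so this choice is without loss of generality.
1. W lies on line NM with NW:WM = 2:5 ⇒ W = (0, 2/7)
2. C is where the line through W parallel to FV meets line VM ⇒ C = (10/7, -3/7)
3. D is the intersection of line MN and line FV ⇒ D = (0, 1/2)
4. H is the midpoint of NV ⇒ H = (1/2, 0)
5. R is the centroid of triangle HCW ⇒ R = (9/14, -1/21)
2·[MFR] = 22/21, 2·[VWD] = -3/14
[MFR]:[VWD] = 22/21:-3/14 = -44/9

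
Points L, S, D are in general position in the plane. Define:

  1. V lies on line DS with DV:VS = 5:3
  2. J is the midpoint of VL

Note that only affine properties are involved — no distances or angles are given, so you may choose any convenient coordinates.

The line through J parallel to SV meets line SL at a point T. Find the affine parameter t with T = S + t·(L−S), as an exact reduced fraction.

t = 1/2

Choose coordinates L = (0, 0), S = (1, 0), D = (0, 1).
1. V lies on line DS with DV:VS = 5:3 ⇒ V = (5/8, 3/8)
2. J is the midpoint of VL ⇒ J = (5/16, 3/16)
through J parallel to SV: direction (-3/8, 3/8); meets SL at T = (1/2, 0)
T = S + t·(L−S) with t = 1/2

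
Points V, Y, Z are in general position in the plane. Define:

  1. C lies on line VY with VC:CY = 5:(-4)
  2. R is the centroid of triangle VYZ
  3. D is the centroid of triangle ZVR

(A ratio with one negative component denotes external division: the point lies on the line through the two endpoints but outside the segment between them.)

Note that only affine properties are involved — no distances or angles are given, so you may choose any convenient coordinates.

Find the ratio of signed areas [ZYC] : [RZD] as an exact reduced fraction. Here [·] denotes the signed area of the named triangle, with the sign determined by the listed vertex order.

[ZYC]:[RZD] = 36

Work in coordinates with V = (0, 0), Y = (1, 0), Z = (0, 1).
1. C lies on line VY with VC:CY = 5:(-4) ⇒ C = (5, 0)
2. R is the centroid of triangle VYZ ⇒ R = (1/3, 1/3)
3. D is the centroid of triangle ZVR ⇒ D = (1/9, 4/9)
2·[ZYC] = 4, 2·[RZD] = 1/9
[ZYC]:[RZD] = 4:1/9 = 36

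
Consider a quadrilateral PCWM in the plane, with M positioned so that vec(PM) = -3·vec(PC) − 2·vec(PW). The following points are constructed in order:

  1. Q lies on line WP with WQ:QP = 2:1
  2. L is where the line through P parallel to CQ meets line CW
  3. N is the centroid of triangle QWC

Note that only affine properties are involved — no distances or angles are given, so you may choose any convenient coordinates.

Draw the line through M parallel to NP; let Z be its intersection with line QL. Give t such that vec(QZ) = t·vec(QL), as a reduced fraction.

Choose coordinates P = (0, 0), C = (1, 0), W = (0, 1), M = (-3, -2).
1. Q lies on line WP with WQ:QP = 2:1 ⇒ Q = (0, 1/3)
2. L is where the line through P parallel to CQ meets line CW ⇒ L = (3/2, -1/2)
3. N is the centroid of triangle QWC ⇒ N = (1/3, 4/9)
through M parallel to NP: direction (-1/3, -4/9); meets QL at Z = (-15/17, 14/17)
Z = Q + t·(L−Q) with t = -10/17

t = -10/17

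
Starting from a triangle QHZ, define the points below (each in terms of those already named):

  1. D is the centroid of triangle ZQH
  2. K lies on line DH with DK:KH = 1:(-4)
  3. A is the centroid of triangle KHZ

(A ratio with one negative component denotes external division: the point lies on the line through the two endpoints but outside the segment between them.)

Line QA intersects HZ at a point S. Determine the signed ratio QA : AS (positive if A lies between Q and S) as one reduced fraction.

Assign Q = (0, 0), H = (1, 0), Z = (0, 1) — the answer is frame-independent, so this choice is without loss of generality.
1. D is the centroid of triangle ZQH ⇒ D = (1/3, 1/3)
2. K lies on line DH with DK:KH = 1:(-4) ⇒ K = (1/9, 4/9)
3. A is the centroid of triangle KHZ ⇒ A = (10/27, 13/27)
line QA meets HZ at S = (10/23, 13/23)
A = Q + t·(S−Q) with t = 23/27, so QA:AS = 23/27:4/27

QA:AS = 23/4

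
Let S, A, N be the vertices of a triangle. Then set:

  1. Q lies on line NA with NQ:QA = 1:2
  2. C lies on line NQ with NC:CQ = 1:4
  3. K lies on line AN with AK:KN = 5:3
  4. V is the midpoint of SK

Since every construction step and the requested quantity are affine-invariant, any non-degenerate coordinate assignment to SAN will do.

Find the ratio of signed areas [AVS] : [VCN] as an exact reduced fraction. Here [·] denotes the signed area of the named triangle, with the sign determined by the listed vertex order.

Assign S = (0, 0), A = (1, 0), N = (0, 1) — the answer is frame-independent, so this choice is without loss of generality.
1. Q lies on line NA with NQ:QA = 1:2 ⇒ Q = (1/3, 2/3)
2. C lies on line NQ with NC:CQ = 1:4 ⇒ C = (1/15, 14/15)
3. K lies on line AN with AK:KN = 5:3 ⇒ K = (3/8, 5/8)
4. V is the midpoint of SK ⇒ V = (3/16, 5/16)
2·[AVS] = 5/16, 2·[VCN] = 1/30
[AVS]:[VCN] = 5/16:1/30 = 75/8

[AVS]:[VCN] = 75/8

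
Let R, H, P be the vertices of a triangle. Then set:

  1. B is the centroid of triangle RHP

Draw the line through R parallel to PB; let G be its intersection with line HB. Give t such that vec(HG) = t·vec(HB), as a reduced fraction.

Assign R = (0, 0), H = (1, 0), P = (0, 1) — the answer is frame-independent, so this choice is without loss of generality.
1. B is the centroid of triangle RHP ⇒ B = (1/3, 1/3)
through R parallel to PB: direction (1/3, -2/3); meets HB at G = (-1/3, 2/3)
G = H + t·(B−H) with t = 2

t = 2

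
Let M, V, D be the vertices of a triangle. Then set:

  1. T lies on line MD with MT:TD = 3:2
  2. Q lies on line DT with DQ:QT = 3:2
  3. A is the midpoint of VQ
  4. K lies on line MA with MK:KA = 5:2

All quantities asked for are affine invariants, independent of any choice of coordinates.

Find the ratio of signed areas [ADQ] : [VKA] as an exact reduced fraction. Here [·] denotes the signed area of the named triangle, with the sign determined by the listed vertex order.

Set M = (0, 0), V = (1, 0), D = (0, 1); any affine frame gives the same invariant.
1. T lies on line MD with MT:TD = 3:2 ⇒ T = (0, 3/5)
2. Q lies on line DT with DQ:QT = 3:2 ⇒ Q = (0, 19/25)
3. A is the midpoint of VQ ⇒ A = (1/2, 19/50)
4. K lies on line MA with MK:KA = 5:2 ⇒ K = (5/14, 19/70)
2·[ADQ] = 3/25, 2·[VKA] = -19/175
[ADQ]:[VKA] = 3/25:-19/175 = -21/19

[ADQ]:[VKA] = -21/19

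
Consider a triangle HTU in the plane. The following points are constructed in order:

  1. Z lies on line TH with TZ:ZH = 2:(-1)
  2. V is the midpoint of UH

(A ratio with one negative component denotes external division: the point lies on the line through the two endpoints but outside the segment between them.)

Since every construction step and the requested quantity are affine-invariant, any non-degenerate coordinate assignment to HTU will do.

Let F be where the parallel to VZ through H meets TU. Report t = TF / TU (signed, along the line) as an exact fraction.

t = 1/3

Assign H = (0, 0), T = (1, 0), U = (0, 1) — the answer is frame-independent, so this choice is without loss of generality.
1. Z lies on line TH with TZ:ZH = 2:(-1) ⇒ Z = (-1, 0)
2. V is the midpoint of UH ⇒ V = (0, 1/2)
through H parallel to VZ: direction (-1, -1/2); meets TU at F = (2/3, 1/3)
F = T + t·(U−T) with t = 1/3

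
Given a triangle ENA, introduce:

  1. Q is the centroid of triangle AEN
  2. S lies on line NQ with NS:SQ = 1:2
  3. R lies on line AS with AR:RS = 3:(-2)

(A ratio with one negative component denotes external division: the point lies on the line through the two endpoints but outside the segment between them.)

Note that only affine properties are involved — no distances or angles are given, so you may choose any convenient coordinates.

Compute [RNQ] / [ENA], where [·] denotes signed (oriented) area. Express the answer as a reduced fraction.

[RNQ]:[ENA] = 2/3

Set E = (0, 0), N = (1, 0), A = (0, 1); any affine frame gives the same invariant.
1. Q is the centroid of triangle AEN ⇒ Q = (1/3, 1/3)
2. S lies on line NQ with NS:SQ = 1:2 ⇒ S = (7/9, 1/9)
3. R lies on line AS with AR:RS = 3:(-2) ⇒ R = (7/3, -5/3)
2·[RNQ] = 2/3, 2·[ENA] = 1
[RNQ]:[ENA] = 2/3:1 = 2/3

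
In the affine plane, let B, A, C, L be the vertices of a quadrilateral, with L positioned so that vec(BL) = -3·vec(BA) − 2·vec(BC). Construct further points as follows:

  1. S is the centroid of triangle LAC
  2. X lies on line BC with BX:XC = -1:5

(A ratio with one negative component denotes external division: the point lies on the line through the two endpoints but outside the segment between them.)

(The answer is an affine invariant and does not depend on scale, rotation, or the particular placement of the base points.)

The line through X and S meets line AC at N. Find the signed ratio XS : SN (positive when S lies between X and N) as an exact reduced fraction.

Choose coordinates B = (0, 0), A = (1, 0), C = (0, 1), L = (-3, -2).
1. S is the centroid of triangle LAC ⇒ S = (-2/3, -1/3)
2. X lies on line BC with BX:XC = -1:5 ⇒ X = (0, -1/4)
line XS meets AC at N = (10/9, -1/9)
S = X + t·(N−X) with t = -3/5, so XS:SN = -3/5:8/5

XS:SN = -3/8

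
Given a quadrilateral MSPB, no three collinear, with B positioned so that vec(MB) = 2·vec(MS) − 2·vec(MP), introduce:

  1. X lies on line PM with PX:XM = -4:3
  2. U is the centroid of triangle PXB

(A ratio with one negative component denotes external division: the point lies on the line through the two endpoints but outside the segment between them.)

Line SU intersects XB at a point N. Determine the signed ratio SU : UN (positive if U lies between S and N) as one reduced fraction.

Work in coordinates with M = (0, 0), S = (1, 0), P = (0, 1), B = (2, -2).
1. X lies on line PM with PX:XM = -4:3 ⇒ X = (0, -3)
2. U is the centroid of triangle PXB ⇒ U = (2/3, -4/3)
line SU meets XB at N = (2/7, -20/7)
U = S + t·(N−S) with t = 7/15, so SU:UN = 7/15:8/15

SU:UN = 7/8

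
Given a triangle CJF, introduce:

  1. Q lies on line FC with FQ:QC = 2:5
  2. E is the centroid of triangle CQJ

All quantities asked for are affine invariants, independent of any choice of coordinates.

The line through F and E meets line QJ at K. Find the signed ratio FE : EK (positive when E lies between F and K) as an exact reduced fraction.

FE:EK = -11/5

Work in coordinates with C = (0, 0), J = (1, 0), F = (0, 1).
1. Q lies on line FC with FQ:QC = 2:5 ⇒ Q = (0, 5/7)
2. E is the centroid of triangle CQJ ⇒ E = (1/3, 5/21)
line FE meets QJ at K = (2/11, 45/77)
E = F + t·(K−F) with t = 11/6, so FE:EK = 11/6:-5/6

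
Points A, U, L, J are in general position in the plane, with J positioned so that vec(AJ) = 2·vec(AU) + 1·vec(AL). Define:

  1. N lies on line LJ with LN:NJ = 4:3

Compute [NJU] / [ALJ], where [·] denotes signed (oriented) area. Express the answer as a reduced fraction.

Choose coordinates A = (0, 0), U = (1, 0), L = (0, 1), J = (2, 1).
1. N lies on line LJ with LN:NJ = 4:3 ⇒ N = (8/7, 1)
2·[NJU] = -6/7, 2·[ALJ] = -2
[NJU]:[ALJ] = -6/7:-2 = 3/7

[NJU]:[ALJ] = 3/7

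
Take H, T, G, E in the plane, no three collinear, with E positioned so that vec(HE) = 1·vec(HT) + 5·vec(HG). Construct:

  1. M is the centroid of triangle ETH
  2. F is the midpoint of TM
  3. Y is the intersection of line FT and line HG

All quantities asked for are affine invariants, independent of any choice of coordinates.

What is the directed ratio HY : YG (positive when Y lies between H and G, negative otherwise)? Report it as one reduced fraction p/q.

Set H = (0, 0), T = (1, 0), G = (0, 1), E = (1, 5); any affine frame gives the same invariant.
1. M is the centroid of triangle ETH ⇒ M = (2/3, 5/3)
2. F is the midpoint of TM ⇒ F = (5/6, 5/6)
3. Y is the intersection of line FT and line HG ⇒ Y = (0, 5)
Y = H + t·(G−H) with t = 5, so HY:YG = t:(1−t) = 5:-4

HY:YG = -5/4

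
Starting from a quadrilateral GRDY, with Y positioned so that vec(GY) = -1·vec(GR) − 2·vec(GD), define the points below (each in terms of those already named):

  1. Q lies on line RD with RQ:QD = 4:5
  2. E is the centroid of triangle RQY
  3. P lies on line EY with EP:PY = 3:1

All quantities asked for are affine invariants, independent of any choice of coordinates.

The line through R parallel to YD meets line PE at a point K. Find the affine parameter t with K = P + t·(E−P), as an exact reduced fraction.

t = 47/21

Set G = (0, 0), R = (1, 0), D = (0, 1), Y = (-1, -2); any affine frame gives the same invariant.
1. Q lies on line RD with RQ:QD = 4:5 ⇒ Q = (5/9, 4/9)
2. E is the centroid of triangle RQY ⇒ E = (5/27, -14/27)
3. P lies on line EY with EP:PY = 3:1 ⇒ P = (-19/27, -44/27)
through R parallel to YD: direction (1, 3); meets PE at K = (9/7, 6/7)
K = P + t·(E−P) with t = 47/21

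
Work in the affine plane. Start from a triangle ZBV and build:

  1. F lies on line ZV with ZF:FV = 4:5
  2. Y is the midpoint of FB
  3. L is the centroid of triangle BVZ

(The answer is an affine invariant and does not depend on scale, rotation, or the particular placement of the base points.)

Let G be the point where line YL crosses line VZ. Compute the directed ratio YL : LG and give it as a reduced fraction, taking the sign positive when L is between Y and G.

Set Z = (0, 0), B = (1, 0), V = (0, 1); any affine frame gives the same invariant.
1. F lies on line ZV with ZF:FV = 4:5 ⇒ F = (0, 4/9)
2. Y is the midpoint of FB ⇒ Y = (1/2, 2/9)
3. L is the centroid of triangle BVZ ⇒ L = (1/3, 1/3)
line YL meets VZ at G = (0, 5/9)
L = Y + t·(G−Y) with t = 1/3, so YL:LG = 1/3:2/3

YL:LG = 1/2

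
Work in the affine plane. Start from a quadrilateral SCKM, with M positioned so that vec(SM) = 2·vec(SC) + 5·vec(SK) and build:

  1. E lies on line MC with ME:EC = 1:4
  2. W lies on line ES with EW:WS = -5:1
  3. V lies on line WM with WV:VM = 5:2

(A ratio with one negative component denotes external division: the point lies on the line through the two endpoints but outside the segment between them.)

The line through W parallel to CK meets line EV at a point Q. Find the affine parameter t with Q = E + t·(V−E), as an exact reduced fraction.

t = 203/34

Work in coordinates with S = (0, 0), C = (1, 0), K = (0, 1), M = (2, 5).
1. E lies on line MC with ME:EC = 1:4 ⇒ E = (9/5, 4)
2. W lies on line ES with EW:WS = -5:1 ⇒ W = (-9/20, -1)
3. V lies on line WM with WV:VM = 5:2 ⇒ V = (13/10, 23/7)
through W parallel to CK: direction (-1, 1); meets EV at Q = (-403/340, -9/34)
Q = E + t·(V−E) with t = 203/34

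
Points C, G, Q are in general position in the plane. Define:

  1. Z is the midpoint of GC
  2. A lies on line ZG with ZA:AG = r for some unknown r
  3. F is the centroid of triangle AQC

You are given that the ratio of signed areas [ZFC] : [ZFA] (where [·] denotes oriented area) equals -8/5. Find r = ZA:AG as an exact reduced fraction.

r = 5/3

Work in coordinates with C = (0, 0), G = (1, 0), Q = (0, 1).
1. Z is the midpoint of GC ⇒ Z = (1/2, 0)
2. With ZA:AG = r, write λ = r/(r+1) so A = Z + λ·(G−Z); A is affine-linear in λ
3. F is the centroid of triangle AQC ⇒ F is an affine combination of earlier points and hence also affine-linear in λ
Every point depending on A is an affine combination of A and λ-independent points, so each such coordinate is linear in λ; the λ² term in each signed area is a multiple of (G−Z)×(G−Z) = 0, so 2·[ZFC] and 2·[ZFA] are each linear in λ. Evaluating at λ=0 and λ=1:
  2·[ZFC] = 1/6,   2·[ZFA] = -1/6·λ
So [ZFC]:[ZFA] = (1/6) / (-1/6·λ). Setting this equal to -8/5:
  1/6 = -8/5·(-1/6·λ)  ⇒  λ = 5/8
Then r = λ/(1−λ) = (5/8)/(3/8) = 5/3. Check: with r = 5/3, A = (13/16, 0) and [ZFC]:[ZFA] = -8/5 as required.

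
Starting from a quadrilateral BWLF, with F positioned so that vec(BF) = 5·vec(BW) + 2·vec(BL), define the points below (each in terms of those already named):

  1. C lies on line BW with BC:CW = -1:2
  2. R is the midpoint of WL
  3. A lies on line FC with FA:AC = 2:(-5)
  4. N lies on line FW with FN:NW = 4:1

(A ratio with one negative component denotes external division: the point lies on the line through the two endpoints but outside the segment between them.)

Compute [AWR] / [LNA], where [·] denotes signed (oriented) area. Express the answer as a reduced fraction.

[AWR]:[LNA] = -85/144

Assign B = (0, 0), W = (1, 0), L = (0, 1), F = (5, 2) — the answer is frame-independent, so this choice is without loss of generality.
1. C lies on line BW with BC:CW = -1:2 ⇒ C = (-1, 0)
2. R is the midpoint of WL ⇒ R = (1/2, 1/2)
3. A lies on line FC with FA:AC = 2:(-5) ⇒ A = (9, 10/3)
4. N lies on line FW with FN:NW = 4:1 ⇒ N = (9/5, 2/5)
2·[AWR] = -17/3, 2·[LNA] = 48/5
[AWR]:[LNA] = -17/3:48/5 = -85/144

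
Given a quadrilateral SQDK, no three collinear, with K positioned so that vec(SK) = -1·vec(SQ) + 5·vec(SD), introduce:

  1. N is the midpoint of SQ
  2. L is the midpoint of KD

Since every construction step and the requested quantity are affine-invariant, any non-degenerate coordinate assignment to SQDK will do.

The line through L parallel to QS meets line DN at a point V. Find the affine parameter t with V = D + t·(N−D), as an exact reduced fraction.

t = -2

Set S = (0, 0), Q = (1, 0), D = (0, 1), K = (-1, 5); any affine frame gives the same invariant.
1. N is the midpoint of SQ ⇒ N = (1/2, 0)
2. L is the midpoint of KD ⇒ L = (-1/2, 3)
through L parallel to QS: direction (-1, 0); meets DN at V = (-1, 3)
V = D + t·(N−D) with t = -2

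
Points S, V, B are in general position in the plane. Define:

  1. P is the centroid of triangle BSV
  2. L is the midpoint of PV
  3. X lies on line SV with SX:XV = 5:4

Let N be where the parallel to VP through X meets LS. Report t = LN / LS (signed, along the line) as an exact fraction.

Set S = (0, 0), V = (1, 0), B = (0, 1); any affine frame gives the same invariant.
1. P is the centroid of triangle BSV ⇒ P = (1/3, 1/3)
2. L is the midpoint of PV ⇒ L = (2/3, 1/6)
3. X lies on line SV with SX:XV = 5:4 ⇒ X = (5/9, 0)
through X parallel to VP: direction (-2/3, 1/3); meets LS at N = (10/27, 5/54)
N = L + t·(S−L) with t = 4/9

t = 4/9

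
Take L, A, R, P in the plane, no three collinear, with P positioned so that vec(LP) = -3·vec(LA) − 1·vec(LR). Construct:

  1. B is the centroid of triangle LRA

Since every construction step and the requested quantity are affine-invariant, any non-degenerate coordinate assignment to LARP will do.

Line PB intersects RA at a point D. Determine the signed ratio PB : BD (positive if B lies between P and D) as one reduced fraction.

Set L = (0, 0), A = (1, 0), R = (0, 1), P = (-3, -1); any affine frame gives the same invariant.
1. B is the centroid of triangle LRA ⇒ B = (1/3, 1/3)
line PB meets RA at D = (4/7, 3/7)
B = P + t·(D−P) with t = 14/15, so PB:BD = 14/15:1/15

PB:BD = 14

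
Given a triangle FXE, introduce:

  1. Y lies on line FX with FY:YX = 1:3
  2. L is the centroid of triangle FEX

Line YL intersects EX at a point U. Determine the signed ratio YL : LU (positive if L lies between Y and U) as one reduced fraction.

Choose coordinates F = (0, 0), X = (1, 0), E = (0, 1).
1. Y lies on line FX with FY:YX = 1:3 ⇒ Y = (1/4, 0)
2. L is the centroid of triangle FEX ⇒ L = (1/3, 1/3)
line YL meets EX at U = (2/5, 3/5)
L = Y + t·(U−Y) with t = 5/9, so YL:LU = 5/9:4/9

YL:LU = 5/4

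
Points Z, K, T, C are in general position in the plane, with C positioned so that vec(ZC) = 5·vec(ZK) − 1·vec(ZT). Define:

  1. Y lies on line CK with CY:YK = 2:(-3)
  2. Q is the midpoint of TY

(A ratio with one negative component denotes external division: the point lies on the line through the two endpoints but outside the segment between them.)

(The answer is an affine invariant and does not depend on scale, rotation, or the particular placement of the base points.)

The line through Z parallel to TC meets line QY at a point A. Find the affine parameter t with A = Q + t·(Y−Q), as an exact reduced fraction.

t = -8/3

Work in coordinates with Z = (0, 0), K = (1, 0), T = (0, 1), C = (5, -1).
1. Y lies on line CK with CY:YK = 2:(-3) ⇒ Y = (13, -3)
2. Q is the midpoint of TY ⇒ Q = (13/2, -1)
through Z parallel to TC: direction (5, -2); meets QY at A = (-65/6, 13/3)
A = Q + t·(Y−Q) with t = -8/3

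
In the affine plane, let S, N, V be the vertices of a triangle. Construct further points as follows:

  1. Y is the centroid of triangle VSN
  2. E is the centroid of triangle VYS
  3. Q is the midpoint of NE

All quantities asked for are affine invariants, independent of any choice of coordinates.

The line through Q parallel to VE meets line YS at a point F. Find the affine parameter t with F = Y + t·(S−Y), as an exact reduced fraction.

t = -1/2

Work in coordinates with S = (0, 0), N = (1, 0), V = (0, 1).
1. Y is the centroid of triangle VSN ⇒ Y = (1/3, 1/3)
2. E is the centroid of triangle VYS ⇒ E = (1/9, 4/9)
3. Q is the midpoint of NE ⇒ Q = (5/9, 2/9)
through Q parallel to VE: direction (1/9, -5/9); meets YS at F = (1/2, 1/2)
F = Y + t·(S−Y) with t = -1/2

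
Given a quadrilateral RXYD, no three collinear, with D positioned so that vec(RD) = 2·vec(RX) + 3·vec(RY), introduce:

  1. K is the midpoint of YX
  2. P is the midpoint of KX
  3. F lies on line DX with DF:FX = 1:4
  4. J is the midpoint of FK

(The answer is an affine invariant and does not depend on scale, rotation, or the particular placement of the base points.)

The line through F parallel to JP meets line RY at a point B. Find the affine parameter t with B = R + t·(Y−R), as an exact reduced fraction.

Set R = (0, 0), X = (1, 0), Y = (0, 1), D = (2, 3); any affine frame gives the same invariant.
1. K is the midpoint of YX ⇒ K = (1/2, 1/2)
2. P is the midpoint of KX ⇒ P = (3/4, 1/4)
3. F lies on line DX with DF:FX = 1:4 ⇒ F = (9/5, 12/5)
4. J is the midpoint of FK ⇒ J = (23/20, 29/20)
through F parallel to JP: direction (-2/5, -6/5); meets RY at B = (0, -3)
B = R + t·(Y−R) with t = -3

t = -3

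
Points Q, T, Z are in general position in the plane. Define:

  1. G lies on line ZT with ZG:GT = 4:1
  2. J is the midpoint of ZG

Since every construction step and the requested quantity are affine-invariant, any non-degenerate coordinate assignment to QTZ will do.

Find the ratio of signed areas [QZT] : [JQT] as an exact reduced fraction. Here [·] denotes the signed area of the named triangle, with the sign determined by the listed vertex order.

Assign Q = (0, 0), T = (1, 0), Z = (0, 1) — the answer is frame-independent, so this choice is without loss of generality.
1. G lies on line ZT with ZG:GT = 4:1 ⇒ G = (4/5, 1/5)
2. J is the midpoint of ZG ⇒ J = (2/5, 3/5)
2·[QZT] = -1, 2·[JQT] = 3/5
[QZT]:[JQT] = -1:3/5 = -5/3

[QZT]:[JQT] = -5/3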